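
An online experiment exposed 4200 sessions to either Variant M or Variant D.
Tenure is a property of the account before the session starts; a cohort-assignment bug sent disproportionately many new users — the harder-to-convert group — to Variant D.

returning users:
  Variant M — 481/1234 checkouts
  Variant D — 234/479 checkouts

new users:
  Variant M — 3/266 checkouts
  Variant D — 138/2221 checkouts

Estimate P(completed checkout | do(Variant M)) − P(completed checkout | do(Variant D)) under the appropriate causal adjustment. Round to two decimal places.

-0.07

User tenure is set before the variant has any effect — it is not caused by the variant — and it independently drives the outcome. That makes it a confounder, so the causal comparison is within user tenure levels.
Adjusting over the population distribution of user tenure: 0.408·(0.390−0.489) + 0.592·(0.011−0.062) = -0.070.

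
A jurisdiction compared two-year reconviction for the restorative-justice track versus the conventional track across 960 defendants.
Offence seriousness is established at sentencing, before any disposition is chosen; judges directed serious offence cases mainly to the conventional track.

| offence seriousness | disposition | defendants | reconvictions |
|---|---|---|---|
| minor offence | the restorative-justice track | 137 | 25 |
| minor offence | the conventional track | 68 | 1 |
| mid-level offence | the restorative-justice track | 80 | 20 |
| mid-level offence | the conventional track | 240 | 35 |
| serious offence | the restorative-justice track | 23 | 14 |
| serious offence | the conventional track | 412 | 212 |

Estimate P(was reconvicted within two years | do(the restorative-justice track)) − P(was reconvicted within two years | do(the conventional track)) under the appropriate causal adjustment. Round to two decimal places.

+0.11

Since offence seriousness is a pre-existing factor (not a product of the disposition) and it affects the outcome on its own, it is a confounder. The stratified rates, not the pooled rate, identify the causal effect.
Adjusting over the population distribution of offence seriousness: 0.214·(0.182−0.015) + 0.333·(0.250−0.146) + 0.453·(0.609−0.515) = +0.113.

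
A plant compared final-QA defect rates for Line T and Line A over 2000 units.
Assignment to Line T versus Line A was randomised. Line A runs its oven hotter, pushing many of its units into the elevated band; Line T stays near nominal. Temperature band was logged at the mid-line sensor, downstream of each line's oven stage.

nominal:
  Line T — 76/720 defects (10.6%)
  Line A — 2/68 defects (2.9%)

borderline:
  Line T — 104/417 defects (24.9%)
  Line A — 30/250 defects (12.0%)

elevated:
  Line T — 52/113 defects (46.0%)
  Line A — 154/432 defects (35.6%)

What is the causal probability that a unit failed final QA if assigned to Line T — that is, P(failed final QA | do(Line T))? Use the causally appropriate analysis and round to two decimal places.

The stratified and pooled comparisons disagree (Line A wins within each in-process temperature band; Line T wins overall), so the answer turns on the causal role of in-process temperature band.
In-process temperature band lies on the pathway line → in-process temperature band → outcome, so adjusting for it blocks the indirect effect. For the total causal effect of line, use the unadjusted pooled rates.
So P(outcome | do(Line T)) is just the pooled rate for Line T: 232/1250 = 0.186.

0.19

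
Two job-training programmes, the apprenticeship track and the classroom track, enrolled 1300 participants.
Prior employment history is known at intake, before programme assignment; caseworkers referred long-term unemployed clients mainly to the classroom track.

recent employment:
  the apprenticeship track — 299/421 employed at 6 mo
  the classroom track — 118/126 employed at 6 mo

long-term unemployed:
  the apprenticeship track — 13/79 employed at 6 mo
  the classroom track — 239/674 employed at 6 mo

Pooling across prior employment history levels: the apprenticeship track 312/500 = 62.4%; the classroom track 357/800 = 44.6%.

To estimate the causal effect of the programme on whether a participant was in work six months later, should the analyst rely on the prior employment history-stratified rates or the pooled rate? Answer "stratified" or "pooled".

stratified

Within every prior employment history level the classroom track has the higher rate, yet pooled the apprenticeship track does — Simpson's reversal.
The imbalance in prior employment history arose from how participants were allocated, not from anything the programme did; and prior employment history independently affects the outcome. The pooled gap is confounded — condition on prior employment history.
Within each level — recent employment: 71.0% vs 93.7%; long-term unemployed: 16.5% vs 35.5% — the classroom track is higher every time.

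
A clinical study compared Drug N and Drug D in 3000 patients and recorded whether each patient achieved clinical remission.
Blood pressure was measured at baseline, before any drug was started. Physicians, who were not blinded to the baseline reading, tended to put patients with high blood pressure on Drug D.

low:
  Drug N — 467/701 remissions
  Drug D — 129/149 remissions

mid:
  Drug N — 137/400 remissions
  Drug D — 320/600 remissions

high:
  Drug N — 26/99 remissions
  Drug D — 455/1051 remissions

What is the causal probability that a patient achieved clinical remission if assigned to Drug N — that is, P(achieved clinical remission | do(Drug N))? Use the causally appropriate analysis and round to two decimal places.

The blood pressure-specific comparison favours Drug D throughout, but the pooled figures favour Drug N. The question is whether to condition on blood pressure.
Blood pressure satisfies the back-door criterion: it is not a descendant of the drug, and it blocks the spurious path from drug to outcome. Adjusting for it (i.e., using the within-blood pressure rates) gives the causal effect.
Standardising Drug N to the population blood pressure mix: 0.283·467/701 + 0.333·137/400 + 0.383·26/99 = 0.404.

0.40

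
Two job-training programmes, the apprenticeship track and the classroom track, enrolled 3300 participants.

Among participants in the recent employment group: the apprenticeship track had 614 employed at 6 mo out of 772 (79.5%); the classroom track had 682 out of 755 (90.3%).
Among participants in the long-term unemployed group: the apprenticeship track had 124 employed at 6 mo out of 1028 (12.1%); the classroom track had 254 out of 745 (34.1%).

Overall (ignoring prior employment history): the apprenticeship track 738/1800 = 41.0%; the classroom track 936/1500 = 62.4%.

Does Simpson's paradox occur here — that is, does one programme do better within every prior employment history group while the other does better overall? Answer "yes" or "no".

no

Within each prior employment history level (recent employment 79.5% vs 90.3%; long-term unemployed 12.1% vs 34.1%), the classroom track has the higher rate every time. Pooled: 41.0% vs 62.4% — the classroom track has the higher rate overall. They agree.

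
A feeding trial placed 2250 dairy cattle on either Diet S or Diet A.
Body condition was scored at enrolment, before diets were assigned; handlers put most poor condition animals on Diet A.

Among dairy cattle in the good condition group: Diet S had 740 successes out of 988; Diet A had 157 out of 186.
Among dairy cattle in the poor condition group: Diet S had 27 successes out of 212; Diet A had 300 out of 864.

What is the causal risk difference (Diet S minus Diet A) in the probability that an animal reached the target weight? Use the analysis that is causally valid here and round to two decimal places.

-0.15

Diet A is higher inside every starting body condition stratum but Diet S is higher in aggregate. Whether to stratify depends on how starting body condition relates to the diet.
Starting body condition is set before the diet has any effect — it is not caused by the diet — and it independently drives the outcome. That makes it a confounder, so the causal comparison is within starting body condition levels.
Adjusting over the population distribution of starting body condition: 0.522·(0.749−0.844) + 0.478·(0.127−0.347) = -0.155.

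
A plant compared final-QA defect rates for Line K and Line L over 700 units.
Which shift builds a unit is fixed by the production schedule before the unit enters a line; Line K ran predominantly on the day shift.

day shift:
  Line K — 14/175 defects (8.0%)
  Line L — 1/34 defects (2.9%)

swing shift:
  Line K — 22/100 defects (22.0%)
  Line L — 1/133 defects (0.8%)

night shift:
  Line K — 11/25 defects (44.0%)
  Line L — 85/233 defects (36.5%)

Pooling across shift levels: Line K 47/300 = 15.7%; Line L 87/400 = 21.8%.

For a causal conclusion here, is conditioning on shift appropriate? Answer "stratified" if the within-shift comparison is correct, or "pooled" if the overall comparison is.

Shift is set before the line has any effect — it is not caused by the line — and it independently drives the outcome. That makes it a confounder, so the causal comparison is within shift levels.
Within each level — day shift: 8.0% vs 2.9%; swing shift: 22.0% vs 0.8%; night shift: 44.0% vs 36.5% — Line L is lower every time.

stratified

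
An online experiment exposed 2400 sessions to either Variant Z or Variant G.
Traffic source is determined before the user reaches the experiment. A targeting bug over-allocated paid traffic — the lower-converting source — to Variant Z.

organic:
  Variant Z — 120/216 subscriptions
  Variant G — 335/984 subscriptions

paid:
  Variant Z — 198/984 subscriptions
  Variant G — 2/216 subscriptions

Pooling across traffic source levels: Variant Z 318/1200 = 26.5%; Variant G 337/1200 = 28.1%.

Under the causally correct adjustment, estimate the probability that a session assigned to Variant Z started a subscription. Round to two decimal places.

The stratified and pooled comparisons disagree (Variant Z wins within each traffic source; Variant G wins overall), so the answer turns on the causal role of traffic source.
Traffic source is set before the variant has any effect — it is not caused by the variant — and it independently drives the outcome. That makes it a confounder, so the causal comparison is within traffic source levels.
Standardising Variant Z to the population traffic source mix: 0.500·120/216 + 0.500·198/984 = 0.378.

0.38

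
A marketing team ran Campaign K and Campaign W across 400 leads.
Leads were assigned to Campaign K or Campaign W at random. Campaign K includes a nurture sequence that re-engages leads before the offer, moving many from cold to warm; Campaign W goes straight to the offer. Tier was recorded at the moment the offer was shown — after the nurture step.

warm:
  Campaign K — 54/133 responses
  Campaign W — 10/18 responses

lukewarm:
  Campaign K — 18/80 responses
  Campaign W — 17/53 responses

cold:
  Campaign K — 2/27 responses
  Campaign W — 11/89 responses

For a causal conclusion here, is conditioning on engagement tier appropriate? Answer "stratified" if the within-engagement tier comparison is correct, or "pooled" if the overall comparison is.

Engagement tier is downstream of the campaign. One should not condition on a consequence of treatment, so the overall rates are the right comparison.
Pooled: Campaign K 30.8% vs Campaign W 23.8%; Campaign K is higher overall.

pooled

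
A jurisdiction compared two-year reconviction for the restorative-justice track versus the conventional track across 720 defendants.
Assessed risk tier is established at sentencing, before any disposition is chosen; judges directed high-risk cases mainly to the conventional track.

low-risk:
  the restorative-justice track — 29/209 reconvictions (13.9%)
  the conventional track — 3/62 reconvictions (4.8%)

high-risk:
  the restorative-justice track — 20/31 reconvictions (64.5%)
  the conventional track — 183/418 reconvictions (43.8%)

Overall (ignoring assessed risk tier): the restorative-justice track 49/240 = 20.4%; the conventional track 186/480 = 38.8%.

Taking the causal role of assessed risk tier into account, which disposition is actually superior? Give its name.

Here assessed risk tier is a common cause — it drives both which disposition a case falls under and the outcome. The crude comparison mixes populations; the stratum-specific rates are the causally relevant ones.
Within each level — low-risk: 13.9% vs 4.8%; high-risk: 64.5% vs 43.8% — the conventional track is lower every time.

the conventional track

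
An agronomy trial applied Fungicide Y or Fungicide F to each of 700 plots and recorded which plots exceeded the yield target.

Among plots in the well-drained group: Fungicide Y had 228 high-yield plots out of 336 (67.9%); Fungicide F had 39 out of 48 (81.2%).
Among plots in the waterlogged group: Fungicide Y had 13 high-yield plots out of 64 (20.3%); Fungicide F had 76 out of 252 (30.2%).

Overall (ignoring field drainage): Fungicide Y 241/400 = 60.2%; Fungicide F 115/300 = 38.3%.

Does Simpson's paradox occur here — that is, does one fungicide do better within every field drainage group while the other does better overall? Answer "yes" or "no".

yes

Within each field drainage level (well-drained 67.9% vs 81.2%; waterlogged 20.3% vs 30.2%), Fungicide F has the higher rate every time. Pooled: 60.2% vs 38.3% — Fungicide Y has the higher rate overall. The two comparisons disagree.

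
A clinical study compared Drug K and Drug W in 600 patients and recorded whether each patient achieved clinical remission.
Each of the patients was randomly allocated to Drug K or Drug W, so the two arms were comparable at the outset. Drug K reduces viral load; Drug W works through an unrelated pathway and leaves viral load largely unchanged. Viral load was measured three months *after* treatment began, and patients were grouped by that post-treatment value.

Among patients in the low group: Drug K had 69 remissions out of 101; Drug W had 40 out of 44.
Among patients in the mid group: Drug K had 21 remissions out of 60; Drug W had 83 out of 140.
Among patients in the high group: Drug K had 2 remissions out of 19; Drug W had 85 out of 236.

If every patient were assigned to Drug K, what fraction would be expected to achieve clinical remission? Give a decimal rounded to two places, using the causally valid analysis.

Within every viral load level Drug W has the higher rate, yet pooled Drug K does — Simpson's reversal.
Viral load lies on the pathway drug → viral load → outcome, so adjusting for it blocks the indirect effect. For the total causal effect of drug, use the unadjusted pooled rates.
So P(outcome | do(Drug K)) is just the pooled rate for Drug K: 92/180 = 0.511.

0.51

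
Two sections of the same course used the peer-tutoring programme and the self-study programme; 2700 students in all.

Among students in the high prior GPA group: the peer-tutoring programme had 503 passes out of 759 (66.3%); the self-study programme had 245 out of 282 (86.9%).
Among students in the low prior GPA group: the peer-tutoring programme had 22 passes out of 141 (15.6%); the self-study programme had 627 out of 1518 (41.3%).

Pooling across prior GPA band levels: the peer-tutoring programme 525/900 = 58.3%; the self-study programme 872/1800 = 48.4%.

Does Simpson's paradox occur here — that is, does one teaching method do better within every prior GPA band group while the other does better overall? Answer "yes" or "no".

yes

Within each prior GPA band level (high prior GPA 66.3% vs 86.9%; low prior GPA 15.6% vs 41.3%), the self-study programme has the higher rate every time. Pooled: 58.3% vs 48.4% — the peer-tutoring programme has the higher rate overall. The two comparisons disagree.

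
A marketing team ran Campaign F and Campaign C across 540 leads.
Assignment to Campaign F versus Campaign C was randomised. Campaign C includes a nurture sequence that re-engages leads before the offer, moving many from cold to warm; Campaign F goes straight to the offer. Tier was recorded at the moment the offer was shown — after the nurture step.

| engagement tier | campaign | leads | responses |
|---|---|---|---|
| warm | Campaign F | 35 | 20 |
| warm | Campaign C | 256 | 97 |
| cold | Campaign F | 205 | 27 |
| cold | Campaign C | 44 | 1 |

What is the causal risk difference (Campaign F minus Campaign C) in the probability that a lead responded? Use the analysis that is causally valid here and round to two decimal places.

Campaign F is higher inside every engagement tier stratum but Campaign C is higher in aggregate. Whether to stratify depends on how engagement tier relates to the campaign.
Engagement tier here is a post-treatment variable shaped by the campaign; conditioning on it would introduce bias rather than remove it. The overall comparison is the causal one.
The causal difference is the pooled difference: 0.196 − 0.327 = -0.131.

-0.13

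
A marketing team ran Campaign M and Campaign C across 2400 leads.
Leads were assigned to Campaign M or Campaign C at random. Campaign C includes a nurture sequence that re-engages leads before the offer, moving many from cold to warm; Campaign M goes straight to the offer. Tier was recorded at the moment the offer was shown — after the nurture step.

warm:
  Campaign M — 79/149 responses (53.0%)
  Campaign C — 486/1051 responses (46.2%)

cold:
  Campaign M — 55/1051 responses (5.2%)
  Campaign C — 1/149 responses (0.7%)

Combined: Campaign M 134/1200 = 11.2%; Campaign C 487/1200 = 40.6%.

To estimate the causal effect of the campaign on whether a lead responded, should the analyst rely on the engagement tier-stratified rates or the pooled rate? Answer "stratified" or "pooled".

pooled

The engagement tier-specific comparison favours Campaign M throughout, but the pooled figures favour Campaign C. The question is whether to condition on engagement tier.
Engagement tier is recorded after the campaign and is itself shifted by it — it sits on the causal path from campaign to outcome. Conditioning on a mediator would strip out part of the effect we want; the pooled comparison gives the total causal effect.
Pooled: Campaign M 11.2% vs Campaign C 40.6%; Campaign C is higher overall.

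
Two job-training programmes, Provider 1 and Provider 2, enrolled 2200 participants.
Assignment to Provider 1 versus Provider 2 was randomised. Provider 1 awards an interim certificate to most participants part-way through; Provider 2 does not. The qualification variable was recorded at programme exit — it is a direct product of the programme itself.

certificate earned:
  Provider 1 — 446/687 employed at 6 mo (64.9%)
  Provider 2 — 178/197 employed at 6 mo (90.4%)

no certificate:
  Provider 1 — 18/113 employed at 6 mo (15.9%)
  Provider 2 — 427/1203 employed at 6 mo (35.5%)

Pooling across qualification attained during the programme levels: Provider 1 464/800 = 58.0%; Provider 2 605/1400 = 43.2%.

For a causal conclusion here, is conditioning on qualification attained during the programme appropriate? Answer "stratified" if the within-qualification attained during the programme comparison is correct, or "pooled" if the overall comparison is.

pooled

Because the programme influences qualification attained during the programme, qualification attained during the programme is a post-treatment mediator, not a confounder. Stratifying on it would bias the estimate; the causal effect is the crude pooled difference.
Pooled: Provider 1 58.0% vs Provider 2 43.2%; Provider 1 is higher overall.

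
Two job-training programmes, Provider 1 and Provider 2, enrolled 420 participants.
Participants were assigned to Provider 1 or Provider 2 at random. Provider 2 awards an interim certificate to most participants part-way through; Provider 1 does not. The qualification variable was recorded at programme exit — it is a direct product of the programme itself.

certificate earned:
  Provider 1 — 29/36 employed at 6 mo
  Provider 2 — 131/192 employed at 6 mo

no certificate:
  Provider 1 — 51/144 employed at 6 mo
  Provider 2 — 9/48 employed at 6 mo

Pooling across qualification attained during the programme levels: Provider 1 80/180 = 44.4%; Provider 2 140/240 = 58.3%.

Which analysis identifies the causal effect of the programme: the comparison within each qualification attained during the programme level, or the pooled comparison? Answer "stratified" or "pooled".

Provider 1 is higher inside every qualification attained during the programme stratum but Provider 2 is higher in aggregate. Whether to stratify depends on how qualification attained during the programme relates to the programme.
The distribution of qualification attained during the programme is itself part of what the programme does — it is an intermediate outcome. Holding it fixed would remove that part of the effect; the total effect is the pooled difference.
Pooled: Provider 1 44.4% vs Provider 2 58.3%; Provider 2 is higher overall.

pooled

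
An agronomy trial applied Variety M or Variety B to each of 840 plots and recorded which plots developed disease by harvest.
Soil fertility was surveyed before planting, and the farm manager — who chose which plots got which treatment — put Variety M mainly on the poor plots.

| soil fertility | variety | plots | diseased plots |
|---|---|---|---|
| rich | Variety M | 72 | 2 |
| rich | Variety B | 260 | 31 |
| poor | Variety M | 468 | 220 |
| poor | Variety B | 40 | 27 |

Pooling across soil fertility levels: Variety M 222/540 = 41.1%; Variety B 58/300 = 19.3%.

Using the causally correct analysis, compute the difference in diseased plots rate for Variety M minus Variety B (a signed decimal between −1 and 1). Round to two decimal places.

-0.16

The soil fertility-specific comparison favours Variety M throughout, but the pooled figures favour Variety B. The question is whether to condition on soil fertility.
Since soil fertility is a pre-existing factor (not a product of the variety) and it affects the outcome on its own, it is a confounder. The stratified rates, not the pooled rate, identify the causal effect.
Adjusting over the population distribution of soil fertility: 0.395·(0.028−0.119) + 0.605·(0.470−0.675) = -0.160.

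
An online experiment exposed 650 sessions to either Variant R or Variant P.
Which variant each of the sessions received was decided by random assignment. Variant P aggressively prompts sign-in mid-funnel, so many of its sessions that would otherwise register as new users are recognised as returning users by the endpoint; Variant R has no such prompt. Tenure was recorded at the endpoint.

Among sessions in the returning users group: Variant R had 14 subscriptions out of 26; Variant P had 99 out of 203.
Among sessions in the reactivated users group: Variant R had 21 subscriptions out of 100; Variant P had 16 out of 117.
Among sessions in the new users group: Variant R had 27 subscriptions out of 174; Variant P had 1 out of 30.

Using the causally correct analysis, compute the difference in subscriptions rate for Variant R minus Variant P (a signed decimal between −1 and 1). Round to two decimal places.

The user tenure-specific comparison favours Variant R throughout, but the pooled figures favour Variant P. The question is whether to condition on user tenure.
User tenure here is a post-treatment variable shaped by the variant; conditioning on it would introduce bias rather than remove it. The overall comparison is the causal one.
The causal difference is the pooled difference: 0.207 − 0.331 = -0.125.

-0.12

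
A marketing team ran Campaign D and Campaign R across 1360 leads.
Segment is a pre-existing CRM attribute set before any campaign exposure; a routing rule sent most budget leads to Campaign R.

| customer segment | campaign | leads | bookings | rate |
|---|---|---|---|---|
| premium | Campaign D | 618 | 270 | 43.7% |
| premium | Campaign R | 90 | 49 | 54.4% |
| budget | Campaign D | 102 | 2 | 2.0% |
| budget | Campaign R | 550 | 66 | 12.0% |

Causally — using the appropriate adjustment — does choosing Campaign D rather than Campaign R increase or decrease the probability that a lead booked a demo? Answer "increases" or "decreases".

decreases

Customer segment satisfies the back-door criterion: it is not a descendant of the campaign, and it blocks the spurious path from campaign to outcome. Adjusting for it (i.e., using the within-customer segment rates) gives the causal effect.
Within each level — premium: 43.7% vs 54.4%; budget: 2.0% vs 12.0% — Campaign R is higher every time.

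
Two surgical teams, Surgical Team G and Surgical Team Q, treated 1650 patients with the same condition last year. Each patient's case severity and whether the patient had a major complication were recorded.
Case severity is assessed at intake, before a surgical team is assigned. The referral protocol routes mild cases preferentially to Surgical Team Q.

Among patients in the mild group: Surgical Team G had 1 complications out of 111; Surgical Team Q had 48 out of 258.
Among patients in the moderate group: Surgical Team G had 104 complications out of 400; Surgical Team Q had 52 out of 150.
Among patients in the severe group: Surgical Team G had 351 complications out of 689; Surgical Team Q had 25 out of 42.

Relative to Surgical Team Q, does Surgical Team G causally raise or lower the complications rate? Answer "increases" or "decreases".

The stratified and pooled comparisons disagree (Surgical Team G wins within each case severity; Surgical Team Q wins overall), so the answer turns on the causal role of case severity.
Case severity is set before the surgical team has any effect — it is not caused by the surgical team — and it independently drives the outcome. That makes it a confounder, so the causal comparison is within case severity levels.
Within each level — mild: 0.9% vs 18.6%; moderate: 26.0% vs 34.7%; severe: 50.9% vs 59.5% — Surgical Team G is lower every time.

decreases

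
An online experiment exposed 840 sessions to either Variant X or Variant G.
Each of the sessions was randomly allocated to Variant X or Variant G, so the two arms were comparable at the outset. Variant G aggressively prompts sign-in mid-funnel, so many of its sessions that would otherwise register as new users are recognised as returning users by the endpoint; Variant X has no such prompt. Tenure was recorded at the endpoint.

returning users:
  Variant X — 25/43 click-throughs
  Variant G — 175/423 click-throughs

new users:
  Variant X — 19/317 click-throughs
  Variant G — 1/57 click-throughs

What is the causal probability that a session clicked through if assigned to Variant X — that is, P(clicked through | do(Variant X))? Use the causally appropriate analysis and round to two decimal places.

0.12

User tenure lies on the pathway variant → user tenure → outcome, so adjusting for it blocks the indirect effect. For the total causal effect of variant, use the unadjusted pooled rates.
So P(outcome | do(Variant X)) is just the pooled rate for Variant X: 44/360 = 0.122.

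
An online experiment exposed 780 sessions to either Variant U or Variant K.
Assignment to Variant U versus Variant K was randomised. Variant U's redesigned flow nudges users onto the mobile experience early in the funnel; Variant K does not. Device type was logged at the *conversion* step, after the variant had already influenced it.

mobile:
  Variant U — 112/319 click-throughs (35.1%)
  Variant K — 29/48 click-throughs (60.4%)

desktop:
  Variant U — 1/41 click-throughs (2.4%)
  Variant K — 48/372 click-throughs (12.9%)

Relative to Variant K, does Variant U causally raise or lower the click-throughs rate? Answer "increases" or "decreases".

Because the variant influences device type, device type is a post-treatment mediator, not a confounder. Stratifying on it would bias the estimate; the causal effect is the crude pooled difference.
Pooled: Variant U 31.4% vs Variant K 18.3%; Variant U is higher overall.

increases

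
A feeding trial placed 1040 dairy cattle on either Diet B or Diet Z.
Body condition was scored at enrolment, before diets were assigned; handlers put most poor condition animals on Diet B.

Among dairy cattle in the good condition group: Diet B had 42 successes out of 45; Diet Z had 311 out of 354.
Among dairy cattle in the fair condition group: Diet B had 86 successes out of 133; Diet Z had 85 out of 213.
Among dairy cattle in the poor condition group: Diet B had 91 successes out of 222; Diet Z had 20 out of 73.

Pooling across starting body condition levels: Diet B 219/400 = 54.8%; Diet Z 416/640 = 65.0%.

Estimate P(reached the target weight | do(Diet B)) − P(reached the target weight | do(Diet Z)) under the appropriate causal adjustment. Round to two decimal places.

+0.14

The starting body condition-specific comparison favours Diet B throughout, but the pooled figures favour Diet Z. The question is whether to condition on starting body condition.
The imbalance in starting body condition arose from how dairy cattle were allocated, not from anything the diet did; and starting body condition independently affects the outcome. The pooled gap is confounded — condition on starting body condition.
Adjusting over the population distribution of starting body condition: 0.384·(0.933−0.879) + 0.333·(0.647−0.399) + 0.284·(0.410−0.274) = +0.142.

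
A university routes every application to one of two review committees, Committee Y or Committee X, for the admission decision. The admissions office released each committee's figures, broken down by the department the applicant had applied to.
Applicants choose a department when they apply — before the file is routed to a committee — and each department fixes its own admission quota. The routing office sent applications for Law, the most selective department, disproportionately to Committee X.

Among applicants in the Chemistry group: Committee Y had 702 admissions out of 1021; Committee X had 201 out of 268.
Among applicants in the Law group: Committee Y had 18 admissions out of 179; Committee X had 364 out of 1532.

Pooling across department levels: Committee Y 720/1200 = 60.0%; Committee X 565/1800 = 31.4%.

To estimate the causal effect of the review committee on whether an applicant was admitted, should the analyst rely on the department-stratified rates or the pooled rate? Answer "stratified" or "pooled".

Committee X is higher inside every department stratum but Committee Y is higher in aggregate. Whether to stratify depends on how department relates to the review committee.
Nothing the review committee does changes department; the imbalance is an allocation artefact. With department also predicting the outcome, the pooled figure is confounded, and the within-stratum comparison is the causal one.
Within each level — Chemistry: 68.8% vs 75.0%; Law: 10.1% vs 23.8% — Committee X is higher every time.

stratified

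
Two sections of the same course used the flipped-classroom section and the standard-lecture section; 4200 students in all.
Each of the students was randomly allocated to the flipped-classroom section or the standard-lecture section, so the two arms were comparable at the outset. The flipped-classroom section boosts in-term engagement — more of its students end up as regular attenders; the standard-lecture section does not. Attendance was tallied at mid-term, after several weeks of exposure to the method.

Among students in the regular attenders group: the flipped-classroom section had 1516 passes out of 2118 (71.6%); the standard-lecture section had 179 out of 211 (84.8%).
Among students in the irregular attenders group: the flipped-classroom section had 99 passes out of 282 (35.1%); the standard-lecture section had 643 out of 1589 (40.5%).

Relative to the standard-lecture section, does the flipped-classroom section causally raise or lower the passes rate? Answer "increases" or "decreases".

increases

the standard-lecture section is higher inside every mid-term attendance stratum but the flipped-classroom section is higher in aggregate. Whether to stratify depends on how mid-term attendance relates to the teaching method.
Mid-term attendance is recorded after the teaching method and is itself shifted by it — it sits on the causal path from teaching method to outcome. Conditioning on a mediator would strip out part of the effect we want; the pooled comparison gives the total causal effect.
Pooled: the flipped-classroom section 67.3% vs the standard-lecture section 45.7%; the flipped-classroom section is higher overall.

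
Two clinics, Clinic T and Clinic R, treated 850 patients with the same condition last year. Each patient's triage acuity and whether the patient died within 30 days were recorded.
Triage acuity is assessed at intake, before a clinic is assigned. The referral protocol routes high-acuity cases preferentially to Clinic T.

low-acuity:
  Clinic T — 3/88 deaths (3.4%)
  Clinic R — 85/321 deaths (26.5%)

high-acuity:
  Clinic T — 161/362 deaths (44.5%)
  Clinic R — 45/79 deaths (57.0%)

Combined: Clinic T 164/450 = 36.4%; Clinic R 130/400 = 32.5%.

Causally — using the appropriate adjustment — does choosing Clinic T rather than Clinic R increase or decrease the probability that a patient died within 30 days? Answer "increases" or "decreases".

decreases

Triage acuity satisfies the back-door criterion: it is not a descendant of the clinic, and it blocks the spurious path from clinic to outcome. Adjusting for it (i.e., using the within-triage acuity rates) gives the causal effect.
Within each level — low-acuity: 3.4% vs 26.5%; high-acuity: 44.5% vs 57.0% — Clinic T is lower every time.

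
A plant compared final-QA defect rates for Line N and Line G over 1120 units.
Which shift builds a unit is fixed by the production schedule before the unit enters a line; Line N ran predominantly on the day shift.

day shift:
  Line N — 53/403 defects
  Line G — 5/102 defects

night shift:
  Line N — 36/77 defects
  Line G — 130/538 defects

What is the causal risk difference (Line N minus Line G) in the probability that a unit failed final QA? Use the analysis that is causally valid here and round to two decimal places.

+0.16

Shift is set before the line has any effect — it is not caused by the line — and it independently drives the outcome. That makes it a confounder, so the causal comparison is within shift levels.
Adjusting over the population distribution of shift: 0.451·(0.132−0.049) + 0.549·(0.468−0.242) = +0.161.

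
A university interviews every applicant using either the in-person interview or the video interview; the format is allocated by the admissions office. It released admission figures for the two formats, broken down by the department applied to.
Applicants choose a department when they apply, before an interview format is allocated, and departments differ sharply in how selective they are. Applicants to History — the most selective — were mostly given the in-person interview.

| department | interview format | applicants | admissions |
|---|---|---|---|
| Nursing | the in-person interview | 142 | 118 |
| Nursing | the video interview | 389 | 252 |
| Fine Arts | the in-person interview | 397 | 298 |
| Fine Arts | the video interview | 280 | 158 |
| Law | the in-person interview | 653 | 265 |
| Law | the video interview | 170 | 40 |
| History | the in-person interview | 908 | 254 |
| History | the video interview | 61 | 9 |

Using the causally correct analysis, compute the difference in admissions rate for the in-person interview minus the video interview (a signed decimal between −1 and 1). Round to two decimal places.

+0.16

Department differs across interview formats for reasons unrelated to any effect of the interview format itself, and it separately predicts the outcome — a classic confounder. We must compare within department levels.
Adjusting over the population distribution of department: 0.177·(0.831−0.648) + 0.226·(0.751−0.564) + 0.274·(0.406−0.235) + 0.323·(0.280−0.148) = +0.164.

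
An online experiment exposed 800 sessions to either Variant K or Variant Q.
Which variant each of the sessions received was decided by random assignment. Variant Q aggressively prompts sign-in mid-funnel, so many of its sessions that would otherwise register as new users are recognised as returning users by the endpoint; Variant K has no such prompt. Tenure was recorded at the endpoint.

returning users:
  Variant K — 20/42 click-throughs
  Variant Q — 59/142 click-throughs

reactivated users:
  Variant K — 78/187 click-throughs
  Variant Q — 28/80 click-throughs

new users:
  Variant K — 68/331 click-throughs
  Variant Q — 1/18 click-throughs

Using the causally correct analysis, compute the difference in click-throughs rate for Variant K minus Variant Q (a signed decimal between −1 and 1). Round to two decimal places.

The distribution of user tenure is itself part of what the variant does — it is an intermediate outcome. Holding it fixed would remove that part of the effect; the total effect is the pooled difference.
The causal difference is the pooled difference: 0.296 − 0.367 = -0.070.

-0.07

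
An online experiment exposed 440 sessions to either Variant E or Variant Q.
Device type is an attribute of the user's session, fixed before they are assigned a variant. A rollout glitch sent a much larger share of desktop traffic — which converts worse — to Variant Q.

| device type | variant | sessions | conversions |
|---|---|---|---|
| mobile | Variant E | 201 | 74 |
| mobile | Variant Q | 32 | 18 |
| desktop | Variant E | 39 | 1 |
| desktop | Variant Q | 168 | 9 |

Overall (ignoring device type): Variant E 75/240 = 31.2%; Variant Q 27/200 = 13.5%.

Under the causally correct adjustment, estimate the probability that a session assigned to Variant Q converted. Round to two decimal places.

0.32

Variant Q is higher inside every device type stratum but Variant E is higher in aggregate. Whether to stratify depends on how device type relates to the variant.
Here device type is a common cause — it drives both which variant a case falls under and the outcome. The crude comparison mixes populations; the stratum-specific rates are the causally relevant ones.
Standardising Variant Q to the population device type mix: 0.530·18/32 + 0.470·9/168 = 0.323.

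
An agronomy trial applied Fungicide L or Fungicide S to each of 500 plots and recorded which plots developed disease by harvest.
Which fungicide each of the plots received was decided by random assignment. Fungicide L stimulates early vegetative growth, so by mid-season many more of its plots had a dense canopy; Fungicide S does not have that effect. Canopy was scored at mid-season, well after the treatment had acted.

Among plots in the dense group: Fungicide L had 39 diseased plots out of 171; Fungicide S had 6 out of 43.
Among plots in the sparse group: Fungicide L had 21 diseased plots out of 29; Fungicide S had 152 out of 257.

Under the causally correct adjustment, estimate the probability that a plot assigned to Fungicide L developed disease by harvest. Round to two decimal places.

0.30

Mid-season canopy here is a post-treatment variable shaped by the fungicide; conditioning on it would introduce bias rather than remove it. The overall comparison is the causal one.
So P(outcome | do(Fungicide L)) is just the pooled rate for Fungicide L: 60/200 = 0.300.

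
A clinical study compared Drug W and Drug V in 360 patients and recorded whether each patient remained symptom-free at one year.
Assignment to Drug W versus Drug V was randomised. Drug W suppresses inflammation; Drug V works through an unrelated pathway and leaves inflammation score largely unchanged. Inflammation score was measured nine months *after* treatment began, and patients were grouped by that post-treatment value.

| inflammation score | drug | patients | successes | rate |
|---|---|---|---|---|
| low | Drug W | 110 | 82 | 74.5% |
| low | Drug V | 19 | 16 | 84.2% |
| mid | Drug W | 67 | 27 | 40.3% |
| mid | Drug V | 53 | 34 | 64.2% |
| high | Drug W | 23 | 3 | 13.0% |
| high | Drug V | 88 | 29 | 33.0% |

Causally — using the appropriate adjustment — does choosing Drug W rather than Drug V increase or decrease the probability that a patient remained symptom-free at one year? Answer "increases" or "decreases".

increases

Stratifying would compare drugs among patients the drugs themselves sorted into inflammation score groups — a form of selection on an intermediate. The unconditioned pooled rates give the total causal effect.
Pooled: Drug W 56.0% vs Drug V 49.4%; Drug W is higher overall.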